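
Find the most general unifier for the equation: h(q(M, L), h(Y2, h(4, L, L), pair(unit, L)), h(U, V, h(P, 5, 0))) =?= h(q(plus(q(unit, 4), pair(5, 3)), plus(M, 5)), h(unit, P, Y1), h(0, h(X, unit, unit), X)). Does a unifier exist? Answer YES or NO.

Decompose h/3: q(M, L) =?= q(plus(q(unit, 4), pair(5, 3)), plus(M, 5)),  h(Y2, h(4, L, L), pair(unit, L)) =?= h(unit, P, Y1),  h(U, V, h(P, 5, 0)) =?= h(0, h(X, unit, unit), X).
Decompose q/2: M =?= plus(q(unit, 4), pair(5, 3)),  L =?= plus(M, 5).
Bind M := plus(q(unit, 4), pair(5, 3)); substituting into the one remaining equation that mentions M gives: L =?= plus(plus(q(unit, 4), pair(5, 3)), 5).
Bind L := plus(plus(q(unit, 4), pair(5, 3)), 5); substituting into the one remaining equation that mentions L gives: h(Y2, h(4, plus(plus(q(unit, 4), pair(5, 3)), 5), plus(plus(q(unit, 4), pair(5, 3)), 5)), pair(unit, plus(plus(q(unit, 4), pair(5, 3)), 5))) =?= h(unit, P, Y1).
Decompose h/3: Y2 =?= unit,  h(4, plus(plus(q(unit, 4), pair(5, 3)), 5), plus(plus(q(unit, 4), pair(5, 3)), 5)) =?= P,  pair(unit, plus(plus(q(unit, 4), pair(5, 3)), 5)) =?= Y1.
Bind Y2 := unit; no other remaining equation mentions Y2.
Bind P := h(4, plus(plus(q(unit, 4), pair(5, 3)), 5), plus(plus(q(unit, 4), pair(5, 3)), 5)); substituting into the one remaining equation that mentions P gives: h(U, V, h(h(4, plus(plus(q(unit, 4), pair(5, 3)), 5), plus(plus(q(unit, 4), pair(5, 3)), 5)), 5, 0)) =?= h(0, h(X, unit, unit), X).
Bind Y1 := pair(unit, plus(plus(q(unit, 4), pair(5, 3)), 5)); no other remaining equation mentions Y1.
Decompose h/3: U =?= 0,  V =?= h(X, unit, unit),  h(h(4, plus(plus(q(unit, 4), pair(5, 3)), 5), plus(plus(q(unit, 4), pair(5, 3)), 5)), 5, 0) =?= X.
Bind U := 0; no other remaining equation mentions U.
Bind V := h(X, unit, unit); no other remaining equation mentions V.
Bind X := h(h(4, plus(plus(q(unit, 4), pair(5, 3)), 5), plus(plus(q(unit, 4), pair(5, 3)), 5)), 5, 0). Substituting into the earlier binding gives V := h(h(h(4, plus(plus(q(unit, 4), pair(5, 3)), 5), plus(plus(q(unit, 4), pair(5, 3)), 5)), 5, 0), unit, unit).
No equations remain and no clash or occurs-check failure arose, so a unifier exists.

YES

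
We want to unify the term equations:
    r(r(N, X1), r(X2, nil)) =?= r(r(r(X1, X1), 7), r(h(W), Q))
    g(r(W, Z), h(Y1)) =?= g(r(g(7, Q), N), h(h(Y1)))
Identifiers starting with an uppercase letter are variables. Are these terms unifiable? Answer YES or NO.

Decompose r/2: r(N, X1) =?= r(r(X1, X1), 7),  r(X2, nil) =?= r(h(W), Q).
Decompose r/2: N =?= r(X1, X1),  X1 =?= 7.
Bind N := r(X1, X1); substituting into the one remaining equation that mentions N gives: g(r(W, Z), h(Y1)) =?= g(r(g(7, Q), r(X1, X1)), h(h(Y1))).
Bind X1 := 7; substituting into the one remaining equation that mentions X1 gives: g(r(W, Z), h(Y1)) =?= g(r(g(7, Q), r(7, 7)), h(h(Y1))). Substituting into the earlier binding gives N := r(7, 7).
Decompose r/2: X2 =?= h(W),  nil =?= Q.
Bind X2 := h(W); no other remaining equation mentions X2.
Bind Q := nil; substituting into the remaining equation gives: g(r(W, Z), h(Y1)) =?= g(r(g(7, nil), r(7, 7)), h(h(Y1))).
Decompose g/2: r(W, Z) =?= r(g(7, nil), r(7, 7)),  h(Y1) =?= h(h(Y1)).
Decompose r/2: W =?= g(7, nil),  Z =?= r(7, 7).
Bind W := g(7, nil); no other remaining equation mentions W. Substituting into the earlier binding gives X2 := h(g(7, nil)).
Bind Z := r(7, 7); no other remaining equation mentions Z.
Decompose h/1: Y1 =?= h(Y1).
Occurs check fails: Y1 occurs in h(Y1); the equation Y1 =?= h(Y1) has no finite solution.

NO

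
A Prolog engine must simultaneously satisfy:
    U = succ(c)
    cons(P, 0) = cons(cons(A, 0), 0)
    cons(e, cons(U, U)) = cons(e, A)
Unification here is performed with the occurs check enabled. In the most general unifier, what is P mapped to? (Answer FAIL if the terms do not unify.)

Bind U := succ(c); substituting into the one remaining equation that mentions U gives: cons(e, cons(succ(c), succ(c))) = cons(e, A).
Decompose cons/2: P = cons(A, 0),  0 = 0.
Bind P := cons(A, 0); no other remaining equation mentions P.
Delete trivial equation 0 = 0.
Decompose cons/2: e = e,  cons(succ(c), succ(c)) = A.
Delete trivial equation e = e.
Bind A := cons(succ(c), succ(c)). Substituting into the earlier binding gives P := cons(cons(succ(c), succ(c)), 0).
MGU = { U -> succ(c), P -> cons(cons(succ(c), succ(c)), 0), A -> cons(succ(c), succ(c)) }, so P -> cons(cons(succ(c), succ(c)), 0).

cons(cons(succ(c), succ(c)), 0)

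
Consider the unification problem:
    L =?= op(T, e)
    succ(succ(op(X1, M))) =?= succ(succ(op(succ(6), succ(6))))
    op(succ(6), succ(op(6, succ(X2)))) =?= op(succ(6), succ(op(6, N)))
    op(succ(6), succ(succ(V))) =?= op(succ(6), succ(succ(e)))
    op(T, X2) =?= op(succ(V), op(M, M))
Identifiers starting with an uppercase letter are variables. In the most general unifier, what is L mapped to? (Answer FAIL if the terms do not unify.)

op(succ(e), e)

Bind L := op(T, e); no other remaining equation mentions L.
Decompose succ/1: succ(op(X1, M)) =?= succ(op(succ(6), succ(6))).
Decompose succ/1: op(X1, M) =?= op(succ(6), succ(6)).
Decompose op/2: X1 =?= succ(6),  M =?= succ(6).
Bind X1 := succ(6); no other remaining equation mentions X1.
Bind M := succ(6); substituting into the one remaining equation that mentions M gives: op(T, X2) =?= op(succ(V), op(succ(6), succ(6))).
Decompose op/2: succ(6) =?= succ(6),  succ(op(6, succ(X2))) =?= succ(op(6, N)).
Delete trivial equation succ(6) =?= succ(6).
Decompose succ/1: op(6, succ(X2)) =?= op(6, N).
Decompose op/2: 6 =?= 6,  succ(X2) =?= N.
Delete trivial equation 6 =?= 6.
Bind N := succ(X2); no other remaining equation mentions N.
Decompose op/2: succ(6) =?= succ(6),  succ(succ(V)) =?= succ(succ(e)).
Delete trivial equation succ(6) =?= succ(6).
Decompose succ/1: succ(V) =?= succ(e).
Decompose succ/1: V =?= e.
Bind V := e; substituting into the remaining equation gives: op(T, X2) =?= op(succ(e), op(succ(6), succ(6))).
Decompose op/2: T =?= succ(e),  X2 =?= op(succ(6), succ(6)).
Bind T := succ(e); no other remaining equation mentions T. Substituting into the earlier binding gives L := op(succ(e), e).
Bind X2 := op(succ(6), succ(6)). Substituting into the earlier binding gives N := succ(op(succ(6), succ(6))).
MGU = { L := op(succ(e), e), X1 := succ(6), M := succ(6), N := succ(op(succ(6), succ(6))), V := e, T := succ(e), X2 := op(succ(6), succ(6)) }, so L := op(succ(e), e).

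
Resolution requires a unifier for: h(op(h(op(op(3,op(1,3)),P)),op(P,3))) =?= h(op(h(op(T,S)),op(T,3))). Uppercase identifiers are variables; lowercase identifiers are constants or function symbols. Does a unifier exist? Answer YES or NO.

YES

Decompose h/1: op(h(op(op(3,op(1,3)),P)),op(P,3)) =?= op(h(op(T,S)),op(T,3)).
Decompose op/2: h(op(op(3,op(1,3)),P)) =?= h(op(T,S)),  op(P,3) =?= op(T,3).
Decompose h/1: op(op(3,op(1,3)),P) =?= op(T,S).
Decompose op/2: op(3,op(1,3)) =?= T,  P =?= S.
Bind T := op(3,op(1,3)); substituting into the one remaining equation that mentions T gives: op(P,3) =?= op(op(3,op(1,3)),3).
Bind P := S; substituting into the remaining equation gives: op(S,3) =?= op(op(3,op(1,3)),3).
Decompose op/2: S =?= op(3,op(1,3)),  3 =?= 3.
Bind S := op(3,op(1,3)); no other remaining equation mentions S. Substituting into the earlier binding gives P := op(3,op(1,3)).
Delete trivial equation 3 =?= 3.
No equations remain and no clash or occurs-check failure arose, so a unifier exists.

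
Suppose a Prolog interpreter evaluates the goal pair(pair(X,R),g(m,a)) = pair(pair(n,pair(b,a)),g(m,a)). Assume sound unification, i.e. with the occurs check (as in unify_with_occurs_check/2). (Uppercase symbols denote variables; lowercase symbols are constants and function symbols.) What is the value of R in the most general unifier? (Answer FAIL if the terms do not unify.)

pair(b,a)

Decompose pair/2: pair(X,R) = pair(n,pair(b,a)),  g(m,a) = g(m,a).
Decompose pair/2: X = n,  R = pair(b,a).
Bind X := n; no other remaining equation mentions X.
Bind R := pair(b,a); no other remaining equation mentions R.
Delete trivial equation g(m,a) = g(m,a).
MGU = { X ↦ n, R ↦ pair(b,a) }, so R ↦ pair(b,a).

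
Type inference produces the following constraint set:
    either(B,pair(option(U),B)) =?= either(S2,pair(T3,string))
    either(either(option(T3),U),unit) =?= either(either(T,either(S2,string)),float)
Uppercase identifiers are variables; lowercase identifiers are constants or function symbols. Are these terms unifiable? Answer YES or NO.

Decompose either/2: B =?= S2,  pair(option(U),B) =?= pair(T3,string).
Bind B := S2; substituting into the one remaining equation that mentions B gives: pair(option(U),S2) =?= pair(T3,string).
Decompose pair/2: option(U) =?= T3,  S2 =?= string.
Bind T3 := option(U); substituting into the one remaining equation that mentions T3 gives: either(either(option(option(U)),U),unit) =?= either(either(T,either(S2,string)),float).
Bind S2 := string; substituting into the remaining equation gives: either(either(option(option(U)),U),unit) =?= either(either(T,either(string,string)),float). Substituting into the earlier binding gives B := string.
Decompose either/2: either(option(option(U)),U) =?= either(T,either(string,string)),  unit =?= float.
Decompose either/2: option(option(U)) =?= T,  U =?= either(string,string).
Bind T := option(option(U)); no other remaining equation mentions T.
Bind U := either(string,string); no other remaining equation mentions U. Substituting into the earlier bindings gives T3 := option(either(string,string)), T := option(option(either(string,string))).
Clash: constants unit and float differ; no unifier exists.

NO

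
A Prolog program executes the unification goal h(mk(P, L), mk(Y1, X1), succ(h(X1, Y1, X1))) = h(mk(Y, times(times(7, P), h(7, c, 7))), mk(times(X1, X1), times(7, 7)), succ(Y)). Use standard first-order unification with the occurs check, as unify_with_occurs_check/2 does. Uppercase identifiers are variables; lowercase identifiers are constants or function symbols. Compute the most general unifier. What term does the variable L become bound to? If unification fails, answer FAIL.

times(times(7, h(times(7, 7), times(times(7, 7), times(7, 7)), times(7, 7))), h(7, c, 7))

Decompose h/3: mk(P, L) = mk(Y, times(times(7, P), h(7, c, 7))),  mk(Y1, X1) = mk(times(X1, X1), times(7, 7)),  succ(h(X1, Y1, X1)) = succ(Y).
Decompose mk/2: P = Y,  L = times(times(7, P), h(7, c, 7)).
Bind P := Y; substituting into the one remaining equation that mentions P gives: L = times(times(7, Y), h(7, c, 7)).
Bind L := times(times(7, Y), h(7, c, 7)); no other remaining equation mentions L.
Decompose mk/2: Y1 = times(X1, X1),  X1 = times(7, 7).
Bind Y1 := times(X1, X1); substituting into the one remaining equation that mentions Y1 gives: succ(h(X1, times(X1, X1), X1)) = succ(Y).
Bind X1 := times(7, 7); substituting into the remaining equation gives: succ(h(times(7, 7), times(times(7, 7), times(7, 7)), times(7, 7))) = succ(Y). Substituting into the earlier binding gives Y1 := times(times(7, 7), times(7, 7)).
Decompose succ/1: h(times(7, 7), times(times(7, 7), times(7, 7)), times(7, 7)) = Y.
Bind Y := h(times(7, 7), times(times(7, 7), times(7, 7)), times(7, 7)). Substituting into the earlier bindings gives P := h(times(7, 7), times(times(7, 7), times(7, 7)), times(7, 7)), L := times(times(7, h(times(7, 7), times(times(7, 7), times(7, 7)), times(7, 7))), h(7, c, 7)).
MGU = { P ↦ h(times(7, 7), times(times(7, 7), times(7, 7)), times(7, 7)), L ↦ times(times(7, h(times(7, 7), times(times(7, 7), times(7, 7)), times(7, 7))), h(7, c, 7)), Y1 ↦ times(times(7, 7), times(7, 7)), X1 ↦ times(7, 7), Y ↦ h(times(7, 7), times(times(7, 7), times(7, 7)), times(7, 7)) }, so L ↦ times(times(7, h(times(7, 7), times(times(7, 7), times(7, 7)), times(7, 7))), h(7, c, 7)).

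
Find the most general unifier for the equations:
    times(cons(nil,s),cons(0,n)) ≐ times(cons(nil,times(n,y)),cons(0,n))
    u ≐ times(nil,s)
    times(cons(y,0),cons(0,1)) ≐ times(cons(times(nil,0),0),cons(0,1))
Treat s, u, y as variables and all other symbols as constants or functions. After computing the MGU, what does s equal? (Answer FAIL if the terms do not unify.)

times(n,times(nil,0))

Decompose times/2: cons(nil,s) ≐ cons(nil,times(n,y)),  cons(0,n) ≐ cons(0,n).
Decompose cons/2: nil ≐ nil,  s ≐ times(n,y).
Delete trivial equation nil ≐ nil.
Bind s := times(n,y); substituting into the one remaining equation that mentions s gives: u ≐ times(nil,times(n,y)).
Delete trivial equation cons(0,n) ≐ cons(0,n).
Bind u := times(nil,times(n,y)); no other remaining equation mentions u.
Decompose times/2: cons(y,0) ≐ cons(times(nil,0),0),  cons(0,1) ≐ cons(0,1).
Decompose cons/2: y ≐ times(nil,0),  0 ≐ 0.
Bind y := times(nil,0); no other remaining equation mentions y. Substituting into the earlier bindings gives s := times(n,times(nil,0)), u := times(nil,times(n,times(nil,0))).
Delete trivial equation 0 ≐ 0.
Delete trivial equation cons(0,1) ≐ cons(0,1).
MGU = { s := times(n,times(nil,0)), u := times(nil,times(n,times(nil,0))), y := times(nil,0) }, so s := times(n,times(nil,0)).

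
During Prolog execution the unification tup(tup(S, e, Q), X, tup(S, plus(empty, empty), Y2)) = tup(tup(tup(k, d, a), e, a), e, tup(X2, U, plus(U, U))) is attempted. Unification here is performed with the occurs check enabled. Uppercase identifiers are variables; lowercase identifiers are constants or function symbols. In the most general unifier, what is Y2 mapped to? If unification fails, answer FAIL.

plus(plus(empty, empty), plus(empty, empty))

Decompose tup/3: tup(S, e, Q) = tup(tup(k, d, a), e, a),  X = e,  tup(S, plus(empty, empty), Y2) = tup(X2, U, plus(U, U)).
Decompose tup/3: S = tup(k, d, a),  e = e,  Q = a.
Bind S := tup(k, d, a); substituting into the one remaining equation that mentions S gives: tup(tup(k, d, a), plus(empty, empty), Y2) = tup(X2, U, plus(U, U)).
Delete trivial equation e = e.
Bind Q := a; no other remaining equation mentions Q.
Bind X := e; no other remaining equation mentions X.
Decompose tup/3: tup(k, d, a) = X2,  plus(empty, empty) = U,  Y2 = plus(U, U).
Bind X2 := tup(k, d, a); no other remaining equation mentions X2.
Bind U := plus(empty, empty); substituting into the remaining equation gives: Y2 = plus(plus(empty, empty), plus(empty, empty)).
Bind Y2 := plus(plus(empty, empty), plus(empty, empty)).
MGU = { S -> tup(k, d, a), Q -> a, X -> e, X2 -> tup(k, d, a), U -> plus(empty, empty), Y2 -> plus(plus(empty, empty), plus(empty, empty)) }, so Y2 -> plus(plus(empty, empty), plus(empty, empty)).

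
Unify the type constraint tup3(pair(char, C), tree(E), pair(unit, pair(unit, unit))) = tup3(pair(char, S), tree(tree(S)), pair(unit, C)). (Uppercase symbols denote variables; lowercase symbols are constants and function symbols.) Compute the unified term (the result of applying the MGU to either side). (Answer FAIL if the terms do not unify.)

Decompose tup3/3: pair(char, C) = pair(char, S),  tree(E) = tree(tree(S)),  pair(unit, pair(unit, unit)) = pair(unit, C).
Decompose pair/2: char = char,  C = S.
Delete trivial equation char = char.
Bind C := S; substituting into the one remaining equation that mentions C gives: pair(unit, pair(unit, unit)) = pair(unit, S).
Decompose tree/1: E = tree(S).
Bind E := tree(S); no other remaining equation mentions E.
Decompose pair/2: unit = unit,  pair(unit, unit) = S.
Delete trivial equation unit = unit.
Bind S := pair(unit, unit). Substituting into the earlier bindings gives C := pair(unit, unit), E := tree(pair(unit, unit)).
Applying the MGU to either side gives tup3(pair(char, pair(unit, unit)), tree(tree(pair(unit, unit))), pair(unit, pair(unit, unit))).

tup3(pair(char, pair(unit, unit)), tree(tree(pair(unit, unit))), pair(unit, pair(unit, unit)))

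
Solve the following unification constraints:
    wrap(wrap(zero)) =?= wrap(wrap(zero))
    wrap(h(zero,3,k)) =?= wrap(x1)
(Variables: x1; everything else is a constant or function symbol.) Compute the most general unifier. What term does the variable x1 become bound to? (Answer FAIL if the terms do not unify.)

h(zero,3,k)

Delete trivial equation wrap(wrap(zero)) =?= wrap(wrap(zero)).
Decompose wrap/1: h(zero,3,k) =?= x1.
Bind x1 := h(zero,3,k).
MGU = { x1 -> h(zero,3,k) }, so x1 -> h(zero,3,k).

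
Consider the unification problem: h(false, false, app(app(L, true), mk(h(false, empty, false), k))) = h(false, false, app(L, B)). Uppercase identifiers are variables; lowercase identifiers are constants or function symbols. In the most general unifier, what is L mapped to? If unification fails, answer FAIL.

Decompose h/3: false = false,  false = false,  app(app(L, true), mk(h(false, empty, false), k)) = app(L, B).
Delete trivial equation false = false.
Delete trivial equation false = false.
Decompose app/2: app(L, true) = L,  mk(h(false, empty, false), k) = B.
Occurs check fails: L occurs in app(L, true); the equation L = app(L, true) has no finite solution.

FAIL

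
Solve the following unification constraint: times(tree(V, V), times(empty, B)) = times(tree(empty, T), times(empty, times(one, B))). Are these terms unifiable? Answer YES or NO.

Decompose times/2: tree(V, V) = tree(empty, T),  times(empty, B) = times(empty, times(one, B)).
Decompose tree/2: V = empty,  V = T.
Bind V := empty; substituting into the one remaining equation that mentions V gives: empty = T.
Bind T := empty; no other remaining equation mentions T.
Decompose times/2: empty = empty,  B = times(one, B).
Delete trivial equation empty = empty.
Occurs check fails: B occurs in times(one, B); the equation B = times(one, B) has no finite solution.

NO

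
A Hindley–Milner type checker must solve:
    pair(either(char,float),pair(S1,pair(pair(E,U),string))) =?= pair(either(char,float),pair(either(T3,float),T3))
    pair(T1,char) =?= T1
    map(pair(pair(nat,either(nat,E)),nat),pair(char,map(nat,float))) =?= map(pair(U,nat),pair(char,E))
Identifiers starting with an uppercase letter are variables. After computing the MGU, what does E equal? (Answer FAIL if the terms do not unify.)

Decompose pair/2: either(char,float) =?= either(char,float),  pair(S1,pair(pair(E,U),string)) =?= pair(either(T3,float),T3).
Delete trivial equation either(char,float) =?= either(char,float).
Decompose pair/2: S1 =?= either(T3,float),  pair(pair(E,U),string) =?= T3.
Bind S1 := either(T3,float); no other remaining equation mentions S1.
Bind T3 := pair(pair(E,U),string); no other remaining equation mentions T3. Substituting into the earlier binding gives S1 := either(pair(pair(E,U),string),float).
Occurs check fails: T1 occurs in pair(T1,char); the equation T1 =?= pair(T1,char) has no finite solution.

FAIL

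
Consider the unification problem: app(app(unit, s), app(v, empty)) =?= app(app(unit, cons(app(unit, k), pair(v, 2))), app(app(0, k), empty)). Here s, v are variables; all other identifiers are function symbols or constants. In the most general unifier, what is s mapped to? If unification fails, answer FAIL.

Decompose app/2: app(unit, s) =?= app(unit, cons(app(unit, k), pair(v, 2))),  app(v, empty) =?= app(app(0, k), empty).
Decompose app/2: unit =?= unit,  s =?= cons(app(unit, k), pair(v, 2)).
Delete trivial equation unit =?= unit.
Bind s := cons(app(unit, k), pair(v, 2)); no other remaining equation mentions s.
Decompose app/2: v =?= app(0, k),  empty =?= empty.
Bind v := app(0, k); no other remaining equation mentions v. Substituting into the earlier binding gives s := cons(app(unit, k), pair(app(0, k), 2)).
Delete trivial equation empty =?= empty.
MGU = { s ↦ cons(app(unit, k), pair(app(0, k), 2)), v ↦ app(0, k) }, so s ↦ cons(app(unit, k), pair(app(0, k), 2)).

cons(app(unit, k), pair(app(0, k), 2))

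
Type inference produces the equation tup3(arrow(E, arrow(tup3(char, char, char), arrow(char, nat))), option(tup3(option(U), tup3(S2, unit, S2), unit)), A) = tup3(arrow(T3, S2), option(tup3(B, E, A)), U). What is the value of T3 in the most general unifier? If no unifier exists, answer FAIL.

Decompose tup3/3: arrow(E, arrow(tup3(char, char, char), arrow(char, nat))) = arrow(T3, S2),  option(tup3(option(U), tup3(S2, unit, S2), unit)) = option(tup3(B, E, A)),  A = U.
Decompose arrow/2: E = T3,  arrow(tup3(char, char, char), arrow(char, nat)) = S2.
Bind E := T3; substituting into the one remaining equation that mentions E gives: option(tup3(option(U), tup3(S2, unit, S2), unit)) = option(tup3(B, T3, A)).
Bind S2 := arrow(tup3(char, char, char), arrow(char, nat)); substituting into the one remaining equation that mentions S2 gives: option(tup3(option(U), tup3(arrow(tup3(char, char, char), arrow(char, nat)), unit, arrow(tup3(char, char, char), arrow(char, nat))), unit)) = option(tup3(B, T3, A)).
Decompose option/1: tup3(option(U), tup3(arrow(tup3(char, char, char), arrow(char, nat)), unit, arrow(tup3(char, char, char), arrow(char, nat))), unit) = tup3(B, T3, A).
Decompose tup3/3: option(U) = B,  tup3(arrow(tup3(char, char, char), arrow(char, nat)), unit, arrow(tup3(char, char, char), arrow(char, nat))) = T3,  unit = A.
Bind B := option(U); no other remaining equation mentions B.
Bind T3 := tup3(arrow(tup3(char, char, char), arrow(char, nat)), unit, arrow(tup3(char, char, char), arrow(char, nat))); no other remaining equation mentions T3. Substituting into the earlier binding gives E := tup3(arrow(tup3(char, char, char), arrow(char, nat)), unit, arrow(tup3(char, char, char), arrow(char, nat))).
Bind A := unit; substituting into the remaining equation gives: unit = U.
Bind U := unit. Substituting into the earlier binding gives B := option(unit).
MGU = { E ↦ tup3(arrow(tup3(char, char, char), arrow(char, nat)), unit, arrow(tup3(char, char, char), arrow(char, nat))), S2 ↦ arrow(tup3(char, char, char), arrow(char, nat)), B ↦ option(unit), T3 ↦ tup3(arrow(tup3(char, char, char), arrow(char, nat)), unit, arrow(tup3(char, char, char), arrow(char, nat))), A ↦ unit, U ↦ unit }, so T3 ↦ tup3(arrow(tup3(char, char, char), arrow(char, nat)), unit, arrow(tup3(char, char, char), arrow(char, nat))).

tup3(arrow(tup3(char, char, char), arrow(char, nat)), unit, arrow(tup3(char, char, char), arrow(char, nat)))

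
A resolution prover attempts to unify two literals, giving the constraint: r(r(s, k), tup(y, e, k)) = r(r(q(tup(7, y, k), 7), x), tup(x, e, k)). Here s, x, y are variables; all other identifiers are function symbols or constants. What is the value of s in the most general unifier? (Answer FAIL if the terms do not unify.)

q(tup(7, k, k), 7)

Decompose r/2: r(s, k) = r(q(tup(7, y, k), 7), x),  tup(y, e, k) = tup(x, e, k).
Decompose r/2: s = q(tup(7, y, k), 7),  k = x.
Bind s := q(tup(7, y, k), 7); no other remaining equation mentions s.
Bind x := k; substituting into the remaining equation gives: tup(y, e, k) = tup(k, e, k).
Decompose tup/3: y = k,  e = e,  k = k.
Bind y := k; no other remaining equation mentions y. Substituting into the earlier binding gives s := q(tup(7, k, k), 7).
Delete trivial equation e = e.
Delete trivial equation k = k.
MGU = { s -> q(tup(7, k, k), 7), x -> k, y -> k }, so s -> q(tup(7, k, k), 7).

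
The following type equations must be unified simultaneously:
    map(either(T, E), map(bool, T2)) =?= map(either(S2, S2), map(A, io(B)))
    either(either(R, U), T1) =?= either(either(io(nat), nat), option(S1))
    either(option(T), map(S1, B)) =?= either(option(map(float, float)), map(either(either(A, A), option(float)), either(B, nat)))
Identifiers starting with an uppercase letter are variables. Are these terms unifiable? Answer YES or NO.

NO

Decompose map/2: either(T, E) =?= either(S2, S2),  map(bool, T2) =?= map(A, io(B)).
Decompose either/2: T =?= S2,  E =?= S2.
Bind T := S2; substituting into the one remaining equation that mentions T gives: either(option(S2), map(S1, B)) =?= either(option(map(float, float)), map(either(either(A, A), option(float)), either(B, nat))).
Bind E := S2; no other remaining equation mentions E.
Decompose map/2: bool =?= A,  T2 =?= io(B).
Bind A := bool; substituting into the one remaining equation that mentions A gives: either(option(S2), map(S1, B)) =?= either(option(map(float, float)), map(either(either(bool, bool), option(float)), either(B, nat))).
Bind T2 := io(B); no other remaining equation mentions T2.
Decompose either/2: either(R, U) =?= either(io(nat), nat),  T1 =?= option(S1).
Decompose either/2: R =?= io(nat),  U =?= nat.
Bind R := io(nat); no other remaining equation mentions R.
Bind U := nat; no other remaining equation mentions U.
Bind T1 := option(S1); no other remaining equation mentions T1.
Decompose either/2: option(S2) =?= option(map(float, float)),  map(S1, B) =?= map(either(either(bool, bool), option(float)), either(B, nat)).
Decompose option/1: S2 =?= map(float, float).
Bind S2 := map(float, float); no other remaining equation mentions S2. Substituting into the earlier bindings gives T := map(float, float), E := map(float, float).
Decompose map/2: S1 =?= either(either(bool, bool), option(float)),  B =?= either(B, nat).
Bind S1 := either(either(bool, bool), option(float)); no other remaining equation mentions S1. Substituting into the earlier binding gives T1 := option(either(either(bool, bool), option(float))).
Occurs check fails: B occurs in either(B, nat); the equation B =?= either(B, nat) has no finite solution.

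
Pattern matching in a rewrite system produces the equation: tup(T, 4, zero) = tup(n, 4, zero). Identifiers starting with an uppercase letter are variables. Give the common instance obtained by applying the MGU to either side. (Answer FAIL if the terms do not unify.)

Decompose tup/3: T = n,  4 = 4,  zero = zero.
Bind T := n; no other remaining equation mentions T.
Delete trivial equation 4 = 4.
Delete trivial equation zero = zero.
Applying the MGU to either side gives tup(n, 4, zero).

tup(n, 4, zero)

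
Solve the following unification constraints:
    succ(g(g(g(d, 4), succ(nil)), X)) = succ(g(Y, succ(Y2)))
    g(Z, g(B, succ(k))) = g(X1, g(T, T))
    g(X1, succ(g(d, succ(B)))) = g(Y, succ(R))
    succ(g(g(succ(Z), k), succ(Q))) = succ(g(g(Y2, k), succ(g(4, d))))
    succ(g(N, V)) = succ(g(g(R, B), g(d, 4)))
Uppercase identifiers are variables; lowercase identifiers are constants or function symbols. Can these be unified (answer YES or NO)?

Decompose succ/1: g(g(g(d, 4), succ(nil)), X) = g(Y, succ(Y2)).
Decompose g/2: g(g(d, 4), succ(nil)) = Y,  X = succ(Y2).
Bind Y := g(g(d, 4), succ(nil)); substituting into the one remaining equation that mentions Y gives: g(X1, succ(g(d, succ(B)))) = g(g(g(d, 4), succ(nil)), succ(R)).
Bind X := succ(Y2); no other remaining equation mentions X.
Decompose g/2: Z = X1,  g(B, succ(k)) = g(T, T).
Bind Z := X1; substituting into the one remaining equation that mentions Z gives: succ(g(g(succ(X1), k), succ(Q))) = succ(g(g(Y2, k), succ(g(4, d)))).
Decompose g/2: B = T,  succ(k) = T.
Bind B := T; substituting into the 2 remaining equations that mention B gives: g(X1, succ(g(d, succ(T)))) = g(g(g(d, 4), succ(nil)), succ(R)),  succ(g(N, V)) = succ(g(g(R, T), g(d, 4))).
Bind T := succ(k); substituting into the 2 remaining equations that mention T gives: g(X1, succ(g(d, succ(succ(k))))) = g(g(g(d, 4), succ(nil)), succ(R)),  succ(g(N, V)) = succ(g(g(R, succ(k)), g(d, 4))). Substituting into the earlier binding gives B := succ(k).
Decompose g/2: X1 = g(g(d, 4), succ(nil)),  succ(g(d, succ(succ(k)))) = succ(R).
Bind X1 := g(g(d, 4), succ(nil)); substituting into the one remaining equation that mentions X1 gives: succ(g(g(succ(g(g(d, 4), succ(nil))), k), succ(Q))) = succ(g(g(Y2, k), succ(g(4, d)))). Substituting into the earlier binding gives Z := g(g(d, 4), succ(nil)).
Decompose succ/1: g(d, succ(succ(k))) = R.
Bind R := g(d, succ(succ(k))); substituting into the one remaining equation that mentions R gives: succ(g(N, V)) = succ(g(g(g(d, succ(succ(k))), succ(k)), g(d, 4))).
Decompose succ/1: g(g(succ(g(g(d, 4), succ(nil))), k), succ(Q)) = g(g(Y2, k), succ(g(4, d))).
Decompose g/2: g(succ(g(g(d, 4), succ(nil))), k) = g(Y2, k),  succ(Q) = succ(g(4, d)).
Decompose g/2: succ(g(g(d, 4), succ(nil))) = Y2,  k = k.
Bind Y2 := succ(g(g(d, 4), succ(nil))); no other remaining equation mentions Y2. Substituting into the earlier binding gives X := succ(succ(g(g(d, 4), succ(nil)))).
Delete trivial equation k = k.
Decompose succ/1: Q = g(4, d).
Bind Q := g(4, d); no other remaining equation mentions Q.
Decompose succ/1: g(N, V) = g(g(g(d, succ(succ(k))), succ(k)), g(d, 4)).
Decompose g/2: N = g(g(d, succ(succ(k))), succ(k)),  V = g(d, 4).
Bind N := g(g(d, succ(succ(k))), succ(k)); no other remaining equation mentions N.
Bind V := g(d, 4).
No equations remain and no clash or occurs-check failure arose, so a unifier exists.

YES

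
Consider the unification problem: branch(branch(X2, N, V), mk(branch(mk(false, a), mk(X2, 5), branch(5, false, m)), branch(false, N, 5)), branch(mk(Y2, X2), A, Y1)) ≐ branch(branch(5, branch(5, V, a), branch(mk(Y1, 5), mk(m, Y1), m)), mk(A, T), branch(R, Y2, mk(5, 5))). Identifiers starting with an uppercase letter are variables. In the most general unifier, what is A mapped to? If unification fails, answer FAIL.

Decompose branch/3: branch(X2, N, V) ≐ branch(5, branch(5, V, a), branch(mk(Y1, 5), mk(m, Y1), m)),  mk(branch(mk(false, a), mk(X2, 5), branch(5, false, m)), branch(false, N, 5)) ≐ mk(A, T),  branch(mk(Y2, X2), A, Y1) ≐ branch(R, Y2, mk(5, 5)).
Decompose branch/3: X2 ≐ 5,  N ≐ branch(5, V, a),  V ≐ branch(mk(Y1, 5), mk(m, Y1), m).
Bind X2 := 5; substituting into the 2 remaining equations that mention X2 gives: mk(branch(mk(false, a), mk(5, 5), branch(5, false, m)), branch(false, N, 5)) ≐ mk(A, T),  branch(mk(Y2, 5), A, Y1) ≐ branch(R, Y2, mk(5, 5)).
Bind N := branch(5, V, a); substituting into the one remaining equation that mentions N gives: mk(branch(mk(false, a), mk(5, 5), branch(5, false, m)), branch(false, branch(5, V, a), 5)) ≐ mk(A, T).
Bind V := branch(mk(Y1, 5), mk(m, Y1), m); substituting into the one remaining equation that mentions V gives: mk(branch(mk(false, a), mk(5, 5), branch(5, false, m)), branch(false, branch(5, branch(mk(Y1, 5), mk(m, Y1), m), a), 5)) ≐ mk(A, T). Substituting into the earlier binding gives N := branch(5, branch(mk(Y1, 5), mk(m, Y1), m), a).
Decompose mk/2: branch(mk(false, a), mk(5, 5), branch(5, false, m)) ≐ A,  branch(false, branch(5, branch(mk(Y1, 5), mk(m, Y1), m), a), 5) ≐ T.
Bind A := branch(mk(false, a), mk(5, 5), branch(5, false, m)); substituting into the one remaining equation that mentions A gives: branch(mk(Y2, 5), branch(mk(false, a), mk(5, 5), branch(5, false, m)), Y1) ≐ branch(R, Y2, mk(5, 5)).
Bind T := branch(false, branch(5, branch(mk(Y1, 5), mk(m, Y1), m), a), 5); no other remaining equation mentions T.
Decompose branch/3: mk(Y2, 5) ≐ R,  branch(mk(false, a), mk(5, 5), branch(5, false, m)) ≐ Y2,  Y1 ≐ mk(5, 5).
Bind R := mk(Y2, 5); no other remaining equation mentions R.
Bind Y2 := branch(mk(false, a), mk(5, 5), branch(5, false, m)); no other remaining equation mentions Y2. Substituting into the earlier binding gives R := mk(branch(mk(false, a), mk(5, 5), branch(5, false, m)), 5).
Bind Y1 := mk(5, 5). Substituting into the earlier bindings gives N := branch(5, branch(mk(mk(5, 5), 5), mk(m, mk(5, 5)), m), a), V := branch(mk(mk(5, 5), 5), mk(m, mk(5, 5)), m), T := branch(false, branch(5, branch(mk(mk(5, 5), 5), mk(m, mk(5, 5)), m), a), 5).
MGU = { X2 ↦ 5, N ↦ branch(5, branch(mk(mk(5, 5), 5), mk(m, mk(5, 5)), m), a), V ↦ branch(mk(mk(5, 5), 5), mk(m, mk(5, 5)), m), A ↦ branch(mk(false, a), mk(5, 5), branch(5, false, m)), T ↦ branch(false, branch(5, branch(mk(mk(5, 5), 5), mk(m, mk(5, 5)), m), a), 5), R ↦ mk(branch(mk(false, a), mk(5, 5), branch(5, false, m)), 5), Y2 ↦ branch(mk(false, a), mk(5, 5), branch(5, false, m)), Y1 ↦ mk(5, 5) }, so A ↦ branch(mk(false, a), mk(5, 5), branch(5, false, m)).

branch(mk(false, a), mk(5, 5), branch(5, false, m))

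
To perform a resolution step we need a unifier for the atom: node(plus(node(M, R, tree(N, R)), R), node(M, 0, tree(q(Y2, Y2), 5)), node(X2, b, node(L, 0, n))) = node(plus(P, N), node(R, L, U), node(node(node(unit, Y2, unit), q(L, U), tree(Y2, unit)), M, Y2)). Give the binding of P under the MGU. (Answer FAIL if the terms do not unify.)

node(b, b, tree(b, b))

Decompose node/3: plus(node(M, R, tree(N, R)), R) = plus(P, N),  node(M, 0, tree(q(Y2, Y2), 5)) = node(R, L, U),  node(X2, b, node(L, 0, n)) = node(node(node(unit, Y2, unit), q(L, U), tree(Y2, unit)), M, Y2).
Decompose plus/2: node(M, R, tree(N, R)) = P,  R = N.
Bind P := node(M, R, tree(N, R)); no other remaining equation mentions P.
Bind R := N; substituting into the one remaining equation that mentions R gives: node(M, 0, tree(q(Y2, Y2), 5)) = node(N, L, U). Substituting into the earlier binding gives P := node(M, N, tree(N, N)).
Decompose node/3: M = N,  0 = L,  tree(q(Y2, Y2), 5) = U.
Bind M := N; substituting into the one remaining equation that mentions M gives: node(X2, b, node(L, 0, n)) = node(node(node(unit, Y2, unit), q(L, U), tree(Y2, unit)), N, Y2). Substituting into the earlier binding gives P := node(N, N, tree(N, N)).
Bind L := 0; substituting into the one remaining equation that mentions L gives: node(X2, b, node(0, 0, n)) = node(node(node(unit, Y2, unit), q(0, U), tree(Y2, unit)), N, Y2).
Bind U := tree(q(Y2, Y2), 5); substituting into the remaining equation gives: node(X2, b, node(0, 0, n)) = node(node(node(unit, Y2, unit), q(0, tree(q(Y2, Y2), 5)), tree(Y2, unit)), N, Y2).
Decompose node/3: X2 = node(node(unit, Y2, unit), q(0, tree(q(Y2, Y2), 5)), tree(Y2, unit)),  b = N,  node(0, 0, n) = Y2.
Bind X2 := node(node(unit, Y2, unit), q(0, tree(q(Y2, Y2), 5)), tree(Y2, unit)); no other remaining equation mentions X2.
Bind N := b; no other remaining equation mentions N. Substituting into the earlier bindings gives P := node(b, b, tree(b, b)), R := b, M := b.
Bind Y2 := node(0, 0, n). Substituting into the earlier bindings gives U := tree(q(node(0, 0, n), node(0, 0, n)), 5), X2 := node(node(unit, node(0, 0, n), unit), q(0, tree(q(node(0, 0, n), node(0, 0, n)), 5)), tree(node(0, 0, n), unit)).
MGU = { P ↦ node(b, b, tree(b, b)), R ↦ b, M ↦ b, L ↦ 0, U ↦ tree(q(node(0, 0, n), node(0, 0, n)), 5), X2 ↦ node(node(unit, node(0, 0, n), unit), q(0, tree(q(node(0, 0, n), node(0, 0, n)), 5)), tree(node(0, 0, n), unit)), N ↦ b, Y2 ↦ node(0, 0, n) }, so P ↦ node(b, b, tree(b, b)).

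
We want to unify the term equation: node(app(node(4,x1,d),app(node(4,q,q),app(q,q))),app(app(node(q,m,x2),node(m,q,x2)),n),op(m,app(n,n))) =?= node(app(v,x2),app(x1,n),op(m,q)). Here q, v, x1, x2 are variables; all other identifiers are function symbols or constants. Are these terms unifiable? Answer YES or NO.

YES

Decompose node/3: app(node(4,x1,d),app(node(4,q,q),app(q,q))) =?= app(v,x2),  app(app(node(q,m,x2),node(m,q,x2)),n) =?= app(x1,n),  op(m,app(n,n)) =?= op(m,q).
Decompose app/2: node(4,x1,d) =?= v,  app(node(4,q,q),app(q,q)) =?= x2.
Bind v := node(4,x1,d); no other remaining equation mentions v.
Bind x2 := app(node(4,q,q),app(q,q)); substituting into the one remaining equation that mentions x2 gives: app(app(node(q,m,app(node(4,q,q),app(q,q))),node(m,q,app(node(4,q,q),app(q,q)))),n) =?= app(x1,n).
Decompose app/2: app(node(q,m,app(node(4,q,q),app(q,q))),node(m,q,app(node(4,q,q),app(q,q)))) =?= x1,  n =?= n.
Bind x1 := app(node(q,m,app(node(4,q,q),app(q,q))),node(m,q,app(node(4,q,q),app(q,q)))); no other remaining equation mentions x1. Substituting into the earlier binding gives v := node(4,app(node(q,m,app(node(4,q,q),app(q,q))),node(m,q,app(node(4,q,q),app(q,q)))),d).
Delete trivial equation n =?= n.
Decompose op/2: m =?= m,  app(n,n) =?= q.
Delete trivial equation m =?= m.
Bind q := app(n,n). Substituting into the earlier bindings gives v := node(4,app(node(app(n,n),m,app(node(4,app(n,n),app(n,n)),app(app(n,n),app(n,n)))),node(m,app(n,n),app(node(4,app(n,n),app(n,n)),app(app(n,n),app(n,n))))),d), x2 := app(node(4,app(n,n),app(n,n)),app(app(n,n),app(n,n))), x1 := app(node(app(n,n),m,app(node(4,app(n,n),app(n,n)),app(app(n,n),app(n,n)))),node(m,app(n,n),app(node(4,app(n,n),app(n,n)),app(app(n,n),app(n,n))))).
No equations remain and no clash or occurs-check failure arose, so a unifier exists.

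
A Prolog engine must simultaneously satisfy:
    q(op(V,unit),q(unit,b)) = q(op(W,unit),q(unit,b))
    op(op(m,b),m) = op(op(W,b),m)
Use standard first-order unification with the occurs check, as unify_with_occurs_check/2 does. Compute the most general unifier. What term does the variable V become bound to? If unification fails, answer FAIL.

Decompose q/2: op(V,unit) = op(W,unit),  q(unit,b) = q(unit,b).
Decompose op/2: V = W,  unit = unit.
Bind V := W; no other remaining equation mentions V.
Delete trivial equation unit = unit.
Delete trivial equation q(unit,b) = q(unit,b).
Decompose op/2: op(m,b) = op(W,b),  m = m.
Decompose op/2: m = W,  b = b.
Bind W := m; no other remaining equation mentions W. Substituting into the earlier binding gives V := m.
Delete trivial equation b = b.
Delete trivial equation m = m.
MGU = { V ↦ m, W ↦ m }, so V ↦ m.

m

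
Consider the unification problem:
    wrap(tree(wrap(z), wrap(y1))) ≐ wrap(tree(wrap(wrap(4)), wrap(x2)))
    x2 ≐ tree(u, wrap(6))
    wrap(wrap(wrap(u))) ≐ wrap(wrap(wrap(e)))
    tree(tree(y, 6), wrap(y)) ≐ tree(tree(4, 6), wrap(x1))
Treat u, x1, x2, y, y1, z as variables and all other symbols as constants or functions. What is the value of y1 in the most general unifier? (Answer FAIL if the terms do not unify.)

Decompose wrap/1: tree(wrap(z), wrap(y1)) ≐ tree(wrap(wrap(4)), wrap(x2)).
Decompose tree/2: wrap(z) ≐ wrap(wrap(4)),  wrap(y1) ≐ wrap(x2).
Decompose wrap/1: z ≐ wrap(4).
Bind z := wrap(4); no other remaining equation mentions z.
Decompose wrap/1: y1 ≐ x2.
Bind y1 := x2; no other remaining equation mentions y1.
Bind x2 := tree(u, wrap(6)); no other remaining equation mentions x2. Substituting into the earlier binding gives y1 := tree(u, wrap(6)).
Decompose wrap/1: wrap(wrap(u)) ≐ wrap(wrap(e)).
Decompose wrap/1: wrap(u) ≐ wrap(e).
Decompose wrap/1: u ≐ e.
Bind u := e; no other remaining equation mentions u. Substituting into the earlier bindings gives y1 := tree(e, wrap(6)), x2 := tree(e, wrap(6)).
Decompose tree/2: tree(y, 6) ≐ tree(4, 6),  wrap(y) ≐ wrap(x1).
Decompose tree/2: y ≐ 4,  6 ≐ 6.
Bind y := 4; substituting into the one remaining equation that mentions y gives: wrap(4) ≐ wrap(x1).
Delete trivial equation 6 ≐ 6.
Decompose wrap/1: 4 ≐ x1.
Bind x1 := 4.
MGU = { z := wrap(4), y1 := tree(e, wrap(6)), x2 := tree(e, wrap(6)), u := e, y := 4, x1 := 4 }, so y1 := tree(e, wrap(6)).

tree(e, wrap(6))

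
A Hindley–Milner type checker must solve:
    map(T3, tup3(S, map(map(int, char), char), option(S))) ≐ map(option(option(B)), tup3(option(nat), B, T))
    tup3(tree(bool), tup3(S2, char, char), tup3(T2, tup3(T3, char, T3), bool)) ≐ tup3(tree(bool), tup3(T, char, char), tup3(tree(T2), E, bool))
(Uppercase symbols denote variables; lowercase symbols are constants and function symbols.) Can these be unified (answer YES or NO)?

NO

Decompose map/2: T3 ≐ option(option(B)),  tup3(S, map(map(int, char), char), option(S)) ≐ tup3(option(nat), B, T).
Bind T3 := option(option(B)); substituting into the one remaining equation that mentions T3 gives: tup3(tree(bool), tup3(S2, char, char), tup3(T2, tup3(option(option(B)), char, option(option(B))), bool)) ≐ tup3(tree(bool), tup3(T, char, char), tup3(tree(T2), E, bool)).
Decompose tup3/3: S ≐ option(nat),  map(map(int, char), char) ≐ B,  option(S) ≐ T.
Bind S := option(nat); substituting into the one remaining equation that mentions S gives: option(option(nat)) ≐ T.
Bind B := map(map(int, char), char); substituting into the one remaining equation that mentions B gives: tup3(tree(bool), tup3(S2, char, char), tup3(T2, tup3(option(option(map(map(int, char), char))), char, option(option(map(map(int, char), char)))), bool)) ≐ tup3(tree(bool), tup3(T, char, char), tup3(tree(T2), E, bool)). Substituting into the earlier binding gives T3 := option(option(map(map(int, char), char))).
Bind T := option(option(nat)); substituting into the remaining equation gives: tup3(tree(bool), tup3(S2, char, char), tup3(T2, tup3(option(option(map(map(int, char), char))), char, option(option(map(map(int, char), char)))), bool)) ≐ tup3(tree(bool), tup3(option(option(nat)), char, char), tup3(tree(T2), E, bool)).
Decompose tup3/3: tree(bool) ≐ tree(bool),  tup3(S2, char, char) ≐ tup3(option(option(nat)), char, char),  tup3(T2, tup3(option(option(map(map(int, char), char))), char, option(option(map(map(int, char), char)))), bool) ≐ tup3(tree(T2), E, bool).
Delete trivial equation tree(bool) ≐ tree(bool).
Decompose tup3/3: S2 ≐ option(option(nat)),  char ≐ char,  char ≐ char.
Bind S2 := option(option(nat)); no other remaining equation mentions S2.
Delete trivial equation char ≐ char.
Delete trivial equation char ≐ char.
Decompose tup3/3: T2 ≐ tree(T2),  tup3(option(option(map(map(int, char), char))), char, option(option(map(map(int, char), char)))) ≐ E,  bool ≐ bool.
Occurs check fails: T2 occurs in tree(T2); the equation T2 ≐ tree(T2) has no finite solution.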